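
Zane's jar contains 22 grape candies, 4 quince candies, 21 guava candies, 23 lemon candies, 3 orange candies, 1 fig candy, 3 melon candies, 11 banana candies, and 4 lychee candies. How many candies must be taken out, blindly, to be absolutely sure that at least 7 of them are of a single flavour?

40

An adversary could hand out at most 6 candies per flavour (5 flavours run out sooner): 6 + 4 + 6 + 6 + 3 + 1 + 3 + 6 + 4 = 39 candies and still no flavour has 7.
One more candy lands in a flavour already at 6, so 40 draws are enough and 39 are not.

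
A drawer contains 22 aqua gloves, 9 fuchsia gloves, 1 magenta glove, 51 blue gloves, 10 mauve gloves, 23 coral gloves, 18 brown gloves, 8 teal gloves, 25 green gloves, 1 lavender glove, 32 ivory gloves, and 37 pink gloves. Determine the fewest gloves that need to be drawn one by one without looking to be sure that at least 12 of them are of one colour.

The 12 colours are the holes; the gloves drawn are the pigeons.
To avoid 12 of any one colour, the worst case takes at most 11 of each colour, or every glove of a colour that has fewer than 11.
That gives 11 + 9 + 1 + 11 + 10 + 11 + 11 + 8 + 11 + 1 + 11 + 11 = 106 gloves with no colour reaching 12.
The next glove forces some colour to 12, so 106 + 1 = 107.

107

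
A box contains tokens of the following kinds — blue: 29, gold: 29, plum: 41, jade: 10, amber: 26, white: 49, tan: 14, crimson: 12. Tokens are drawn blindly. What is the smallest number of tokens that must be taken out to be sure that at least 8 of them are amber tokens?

In the worst case for collecting amber tokens, every non-amber token comes out first.
There are 29 + 29 + 41 + 10 + 49 + 14 + 12 = 184 non-amber tokens altogether.
After those, each further token must be amber, so 184 + 8 = 192 draws guarantee 8 amber tokens.

192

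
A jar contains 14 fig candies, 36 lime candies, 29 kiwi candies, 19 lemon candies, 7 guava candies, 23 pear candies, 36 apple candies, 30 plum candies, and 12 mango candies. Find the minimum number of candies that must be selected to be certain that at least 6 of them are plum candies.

In the worst case for collecting plum candies, every non-plum candy comes out first.
There are 14 + 36 + 29 + 19 + 7 + 23 + 36 + 12 = 176 non-plum candies altogether.
After those, each further candy must be plum, so 176 + 6 = 182 draws guarantee 6 plum candies.

182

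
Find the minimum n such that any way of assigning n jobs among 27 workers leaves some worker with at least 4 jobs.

With 81 jobs one could put exactly 3 in each of the 27 workers, and no worker would reach 4.
One more job must land in a worker that already has 3, giving it 4.
So 27 × 3 + 1 = 82 jobs are required.

82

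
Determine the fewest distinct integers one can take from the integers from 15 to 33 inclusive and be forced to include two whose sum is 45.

12

A set avoiding the sum 45 can contain at most one of each pair {x, 45−x}, plus the 3 elements whose complement lies outside the range.
The integers 23, …, 33 (11 of them) are such a set: any two sum to at least 23+24 = 47 > 45.
By pigeonhole, any 12th integer completes one of the 8 pairs, so 12 choices force a sum of 45.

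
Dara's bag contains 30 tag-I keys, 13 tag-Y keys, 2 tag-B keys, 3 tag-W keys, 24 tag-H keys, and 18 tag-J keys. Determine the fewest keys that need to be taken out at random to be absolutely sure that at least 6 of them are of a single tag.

26

By the pigeonhole principle, the 6 tags are the holes; the keys drawn are the pigeons.
To avoid 6 of any one tag, the worst case takes at most 5 of each tag, or every key of a tag that has fewer than 5.
That gives 5 + 5 + 2 + 3 + 5 + 5 = 25 keys with no tag reaching 6.
The next key forces some tag to 6, so 25 + 1 = 26.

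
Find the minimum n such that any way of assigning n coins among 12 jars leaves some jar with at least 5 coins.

49

With 48 coins one could put exactly 4 in each of the 12 jars, and no jar would reach 5.
One more coin must land in a jar that already has 4, giving it 5.
So 12 × 4 + 1 = 49 coins are required.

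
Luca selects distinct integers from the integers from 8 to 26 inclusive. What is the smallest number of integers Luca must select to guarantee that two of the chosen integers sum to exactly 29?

A set avoiding the sum 29 can contain at most one of each pair {x, 29−x}, plus the 5 elements whose complement lies outside the range.
The integers 15, …, 26 (12 of them) are such a set: any two sum to at least 15+16 = 31 > 29.
By pigeonhole, any 13th integer completes one of the 7 pairs, so 13 choices force a sum of 29.

13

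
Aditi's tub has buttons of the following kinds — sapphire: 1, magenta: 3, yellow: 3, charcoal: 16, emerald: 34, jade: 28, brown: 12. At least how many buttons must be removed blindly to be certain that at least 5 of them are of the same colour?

24

By the pigeonhole principle, put each drawn button into a box by colour. The largest draw with every box below 5 takes min(count, 4) from each colour; colours with fewer than 4 contribute all they have.
Σ min(cᵢ, 4) = 1 + 3 + 3 + 4 + 4 + 4 + 4 = 23.
Draw number 23 + 1 = 24 must push one box to 5.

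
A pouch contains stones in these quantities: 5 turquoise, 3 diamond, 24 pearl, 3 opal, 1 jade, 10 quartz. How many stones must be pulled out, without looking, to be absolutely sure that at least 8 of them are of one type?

By pigeonhole, put each drawn stone into a box by type. The largest draw with every box below 8 takes min(count, 7) from each type; types with fewer than 7 contribute all they have.
Σ min(cᵢ, 7) = 5 + 3 + 7 + 3 + 1 + 7 = 26.
Draw number 26 + 1 = 27 must push one box to 8.

27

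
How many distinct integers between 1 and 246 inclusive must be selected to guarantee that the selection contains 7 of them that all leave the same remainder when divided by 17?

103

The 17 residue classes mod 17 are the pigeonholes.
With 102 integers one could put 6 in each residue class and have no class reach 7.
The 103rd integer pushes some class to 7, so 17·6 + 1 = 103.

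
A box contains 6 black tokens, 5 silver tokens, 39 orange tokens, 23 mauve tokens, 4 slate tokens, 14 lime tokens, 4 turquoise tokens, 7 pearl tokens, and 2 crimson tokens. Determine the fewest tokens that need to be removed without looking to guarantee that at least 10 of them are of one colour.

56

The 9 colours are the holes; the tokens drawn are the pigeons.
To avoid 10 of any one colour, the worst case takes at most 9 of each colour, or every token of a colour that has fewer than 9.
That gives 6 + 5 + 9 + 9 + 4 + 9 + 4 + 7 + 2 = 55 tokens with no colour reaching 10.
The next token forces some colour to 10, so 55 + 1 = 56.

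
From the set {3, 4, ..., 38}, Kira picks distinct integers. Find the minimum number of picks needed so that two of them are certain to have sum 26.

Group the elements by complementary pair {x, 26−x}: {3,23}, {4,22}, {5,21}, …, giving 10 two-element pairs, the single value 13 (it cannot pair with itself since the integers are distinct), and 15 integers whose partner 26−x falls outside [3,38].
Pigeonhole: treating each of those 26 groups as a pigeonhole, one can pick one integer per group — 26 integers — with no two summing to 26.
The 27th integer lands in an occupied pair, forcing a sum of 26.

27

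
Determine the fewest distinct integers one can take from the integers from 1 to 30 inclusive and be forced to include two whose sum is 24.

20

Group the elements by complementary pair {x, 24−x}: {1,23}, {2,22}, {3,21}, …, giving 11 two-element pairs, the single value 12 (it cannot pair with itself since the integers are distinct), and 7 integers whose partner 24−x falls outside [1,30].
Pigeonhole: treating each of those 19 groups as a pigeonhole, one can pick one integer per group — 19 integers — with no two summing to 24.
The 20th integer lands in an occupied pair, forcing a sum of 24.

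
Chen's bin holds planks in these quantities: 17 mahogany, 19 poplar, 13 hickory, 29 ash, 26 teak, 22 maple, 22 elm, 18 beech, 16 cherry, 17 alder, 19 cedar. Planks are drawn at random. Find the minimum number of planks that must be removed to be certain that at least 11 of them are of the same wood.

111

Pigeonhole: put each drawn plank into a box by wood. The largest draw with every box below 11 takes min(count, 10) from each wood.
Σ min(cᵢ, 10) = 10 + 10 + 10 + 10 + 10 + 10 + 10 + 10 + 10 + 10 + 10 = 110.
Draw number 110 + 1 = 111 must push one box to 11.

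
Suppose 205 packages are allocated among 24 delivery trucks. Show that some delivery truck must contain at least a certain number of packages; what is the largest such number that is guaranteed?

9

By pigeonhole, the 24 delivery trucks are the holes and the 205 packages are the pigeons.
If every delivery truck held at most 8 packages, the total would be at most 24 × 8 = 192, which is less than 205.
So some delivery truck holds at least ⌈205/24⌉ = 9 packages.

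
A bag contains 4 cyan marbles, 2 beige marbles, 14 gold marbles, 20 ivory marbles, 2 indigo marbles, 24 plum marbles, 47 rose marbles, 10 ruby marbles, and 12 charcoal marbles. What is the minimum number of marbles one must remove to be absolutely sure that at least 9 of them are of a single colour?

Put each drawn marble into a box by colour. The largest draw with every box below 9 takes min(count, 8) from each colour; colours with fewer than 8 contribute all they have.
Σ min(cᵢ, 8) = 4 + 2 + 8 + 8 + 2 + 8 + 8 + 8 + 8 = 56.
Draw number 56 + 1 = 57 must push one box to 9.

57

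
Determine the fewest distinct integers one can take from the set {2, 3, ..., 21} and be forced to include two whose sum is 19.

Two chosen integers sum to 19 exactly when both halves of some pair {x, 19−x} with 2 ≤ x ≤ 19−x ≤ 17 are chosen — 8 such pairs.
The remaining 4 elements (those with no distinct partner in range) can never complete a 19-sum, so the worst case takes all of them and one from each pair: 4 + 8 = 12.
By pigeonhole, the 13th integer has to be the second member of some pair, so 12 + 1 = 13.

13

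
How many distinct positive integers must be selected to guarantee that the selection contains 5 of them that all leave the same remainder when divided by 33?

By pigeonhole, the 33 residue classes mod 33 are the pigeonholes.
With 132 integers one could put 4 in each residue class and have no class reach 5.
The 133rd integer pushes some class to 5, so 33·4 + 1 = 133.

133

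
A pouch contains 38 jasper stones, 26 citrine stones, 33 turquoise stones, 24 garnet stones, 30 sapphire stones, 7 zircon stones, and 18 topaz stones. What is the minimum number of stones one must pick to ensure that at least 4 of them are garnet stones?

In the worst case for collecting garnet stones, every non-garnet stone comes out first.
There are 38 + 26 + 33 + 30 + 7 + 18 = 152 non-garnet stones altogether.
After those, each further stone must be garnet, so 152 + 4 = 156 draws guarantee 4 garnet stones.

156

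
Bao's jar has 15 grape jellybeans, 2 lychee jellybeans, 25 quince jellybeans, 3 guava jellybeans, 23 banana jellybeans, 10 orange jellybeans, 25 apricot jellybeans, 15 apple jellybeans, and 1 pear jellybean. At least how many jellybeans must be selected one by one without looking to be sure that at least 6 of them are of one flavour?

An adversary could hand out at most 5 jellybeans per flavour (lychee, guava, pear run out sooner): 5 + 2 + 5 + 3 + 5 + 5 + 5 + 5 + 1 = 36 jellybeans and still no flavour has 6.
One more jellybean lands in a flavour already at 5, so 37 draws are enough and 36 are not.

37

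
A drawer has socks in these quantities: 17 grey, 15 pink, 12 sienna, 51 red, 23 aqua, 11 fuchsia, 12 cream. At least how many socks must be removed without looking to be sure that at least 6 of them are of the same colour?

36

By pigeonhole, put each drawn sock into a box by colour. The largest draw with every box below 6 takes min(count, 5) from each colour.
Σ min(cᵢ, 5) = 5 + 5 + 5 + 5 + 5 + 5 + 5 = 35.
Draw number 35 + 1 = 36 must push one box to 6.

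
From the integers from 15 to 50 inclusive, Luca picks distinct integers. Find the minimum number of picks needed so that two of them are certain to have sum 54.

A set avoiding the sum 54 can contain at most one of each pair {x, 54−x}, plus the 12 elements whose complement lies outside the range or equal to its own complement.
The integers 27, …, 50 (24 of them) are such a set: any two sum to at least 27+28 = 55 > 54.
Any 25th integer completes one of the 12 pairs, so 25 choices force a sum of 54.

25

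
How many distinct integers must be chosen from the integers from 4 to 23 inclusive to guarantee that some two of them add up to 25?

12

A set avoiding the sum 25 can contain at most one of each pair {x, 25−x}, plus the 2 elements whose complement lies outside the range.
The integers 13, …, 23 (11 of them) are such a set: any two sum to at least 13+14 = 27 > 25.
Any 12th integer completes one of the 9 pairs, so 12 choices force a sum of 25.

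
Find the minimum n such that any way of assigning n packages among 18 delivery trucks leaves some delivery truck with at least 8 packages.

With 126 packages one could put exactly 7 in each of the 18 delivery trucks, and no delivery truck would reach 8.
One more package must land in a delivery truck that already has 7, giving it 8.
So 18 × 7 + 1 = 127 packages are required.

127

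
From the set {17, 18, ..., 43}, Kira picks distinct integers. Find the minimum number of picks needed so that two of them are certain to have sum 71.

20

A set avoiding the sum 71 can contain at most one of each pair {x, 71−x}, plus the 11 elements whose complement lies outside the range.
The integers 17, …, 35 (19 of them) are such a set: any two sum to at least 17+18 = 35 and at most 34+35 = 69 < 71.
By pigeonhole, any 20th integer completes one of the 8 pairs, so 20 choices force a sum of 71.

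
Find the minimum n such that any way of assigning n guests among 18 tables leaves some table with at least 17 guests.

With 288 guests one could put exactly 16 in each of the 18 tables, and no table would reach 17.
By the pigeonhole principle, one more guest must land in a table that already has 16, giving it 17.
So 18 × 16 + 1 = 289 guests are required.

289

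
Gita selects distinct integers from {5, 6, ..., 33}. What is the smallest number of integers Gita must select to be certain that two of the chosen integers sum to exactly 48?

A set avoiding the sum 48 can contain at most one of each pair {x, 48−x}, plus the 11 elements whose complement lies outside the range or equal to its own complement.
The integers 5, …, 24 (20 of them) are such a set: any two sum to at least 5+6 = 11 and at most 23+24 = 47 < 48.
By pigeonhole, any 21st integer completes one of the 9 pairs, so 21 choices force a sum of 48.

21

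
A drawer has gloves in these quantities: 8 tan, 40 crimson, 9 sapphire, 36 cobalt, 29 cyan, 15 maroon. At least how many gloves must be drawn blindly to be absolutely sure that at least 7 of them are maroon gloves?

In the worst case for collecting maroon gloves, every non-maroon glove comes out first.
There are 8 + 40 + 9 + 36 + 29 = 122 non-maroon gloves altogether.
After those, each further glove must be maroon, so 122 + 7 = 129 draws guarantee 7 maroon gloves.

129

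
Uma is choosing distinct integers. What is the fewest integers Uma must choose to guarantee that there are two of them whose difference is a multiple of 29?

30

Integers whose pairwise differences are multiples of 29 are exactly those sharing a remainder mod 29. By the pigeonhole principle, the 29 residue classes mod 29 are the pigeonholes.
With 29 integers one could put 1 in each residue class and have no class reach 2.
The 30th integer pushes some class to 2, so 29·1 + 1 = 30.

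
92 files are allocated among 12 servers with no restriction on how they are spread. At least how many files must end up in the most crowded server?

By the pigeonhole principle, the 12 servers are the holes and the 92 files are the pigeons.
If every server held at most 7 files, the total would be at most 12 × 7 = 84, which is less than 92.
So some server holds at least ⌈92/12⌉ = 8 files.

8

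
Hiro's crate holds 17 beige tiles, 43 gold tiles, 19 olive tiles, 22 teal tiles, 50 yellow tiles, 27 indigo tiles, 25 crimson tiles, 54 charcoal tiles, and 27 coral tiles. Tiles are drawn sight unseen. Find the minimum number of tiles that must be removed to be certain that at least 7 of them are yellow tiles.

In the worst case for collecting yellow tiles, every non-yellow tile comes out first.
There are 17 + 43 + 19 + 22 + 27 + 25 + 54 + 27 = 234 non-yellow tiles altogether.
After those, each further tile must be yellow, so 234 + 7 = 241 draws guarantee 7 yellow tiles.

241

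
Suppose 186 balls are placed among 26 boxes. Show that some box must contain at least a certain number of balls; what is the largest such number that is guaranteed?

8

By pigeonhole, the 26 boxes are the holes and the 186 balls are the pigeons.
If every box held at most 7 balls, the total would be at most 26 × 7 = 182, which is less than 186.
So some box holds at least ⌈186/26⌉ = 8 balls.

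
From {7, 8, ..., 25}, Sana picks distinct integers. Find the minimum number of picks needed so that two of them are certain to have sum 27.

A set avoiding the sum 27 can contain at most one of each pair {x, 27−x}, plus the 5 elements whose complement lies outside the range.
The integers 14, …, 25 (12 of them) are such a set: any two sum to at least 14+15 = 29 > 27.
By the pigeonhole principle, any 13th integer completes one of the 7 pairs, so 13 choices force a sum of 27.

13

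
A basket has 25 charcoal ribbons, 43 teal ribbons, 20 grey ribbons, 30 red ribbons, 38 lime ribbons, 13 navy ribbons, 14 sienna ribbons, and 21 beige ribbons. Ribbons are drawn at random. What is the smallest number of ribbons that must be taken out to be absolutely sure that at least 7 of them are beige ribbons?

190

In the worst case for collecting beige ribbons, every non-beige ribbon comes out first.
There are 25 + 43 + 20 + 30 + 38 + 13 + 14 = 183 non-beige ribbons altogether.
After those, each further ribbon must be beige, so 183 + 7 = 190 draws guarantee 7 beige ribbons.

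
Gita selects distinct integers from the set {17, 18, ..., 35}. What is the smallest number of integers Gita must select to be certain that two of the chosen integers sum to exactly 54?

12

A set avoiding the sum 54 can contain at most one of each pair {x, 54−x}, plus the 3 elements whose complement lies outside the range or equal to its own complement.
The integers 17, …, 27 (11 of them) are such a set: any two sum to at least 17+18 = 35 and at most 26+27 = 53 < 54.
By the pigeonhole principle, any 12th integer completes one of the 8 pairs, so 12 choices force a sum of 54.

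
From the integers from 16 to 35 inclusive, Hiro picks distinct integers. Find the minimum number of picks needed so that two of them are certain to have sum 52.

12

Two chosen integers sum to 52 exactly when both halves of some pair {x, 52−x} with 17 ≤ x ≤ 52−x ≤ 35 are chosen — 9 such pairs.
The remaining 2 elements (those with no distinct partner in range) can never complete a 52-sum, so the worst case takes all of them and one from each pair: 2 + 9 = 11.
The 12th integer has to be the second member of some pair, so 11 + 1 = 12.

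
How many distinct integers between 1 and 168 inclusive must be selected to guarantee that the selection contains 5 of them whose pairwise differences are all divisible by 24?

97

Integers whose pairwise differences are multiples of 24 are exactly those sharing a remainder mod 24. The 24 residue classes mod 24 are the pigeonholes.
With 96 integers one could put 4 in each residue class and have no class reach 5.
The 97th integer pushes some class to 5, so 24·4 + 1 = 97.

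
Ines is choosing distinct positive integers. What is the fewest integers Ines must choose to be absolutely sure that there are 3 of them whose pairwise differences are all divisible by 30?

Integers whose pairwise differences are multiples of 30 are exactly those sharing a remainder mod 30. By the pigeonhole principle, the 30 residue classes mod 30 are the pigeonholes.
With 60 integers one could put 2 in each residue class and have no class reach 3.
The 61st integer pushes some class to 3, so 30·2 + 1 = 61.

61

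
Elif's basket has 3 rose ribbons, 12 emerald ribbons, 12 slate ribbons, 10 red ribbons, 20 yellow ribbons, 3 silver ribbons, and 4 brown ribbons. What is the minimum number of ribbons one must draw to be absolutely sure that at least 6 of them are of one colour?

31

By pigeonhole, the 7 colours are the holes; the ribbons drawn are the pigeons.
To avoid 6 of any one colour, the worst case takes at most 5 of each colour, or every ribbon of a colour that has fewer than 5.
That gives 3 + 5 + 5 + 5 + 5 + 3 + 4 = 30 ribbons with no colour reaching 6.
The next ribbon forces some colour to 6, so 30 + 1 = 31.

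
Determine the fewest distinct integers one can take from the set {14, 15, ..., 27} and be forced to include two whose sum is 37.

Two chosen integers sum to 37 exactly when both halves of some pair {x, 37−x} with 14 ≤ x ≤ 37−x ≤ 23 are chosen — 5 such pairs.
The remaining 4 elements (those with no distinct partner in range) can never complete a 37-sum, so the worst case takes all of them and one from each pair: 4 + 5 = 9.
The 10th integer has to be the second member of some pair, so 9 + 1 = 10.

10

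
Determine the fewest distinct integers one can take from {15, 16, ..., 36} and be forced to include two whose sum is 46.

Two chosen integers sum to 46 exactly when both halves of some pair {x, 46−x} with 15 ≤ x ≤ 46−x ≤ 31 are chosen — 8 such pairs.
The remaining 6 elements (those with no distinct partner in range) can never complete a 46-sum, so the worst case takes all of them and one from each pair: 6 + 8 = 14.
The 15th integer has to be the second member of some pair, so 14 + 1 = 15.

15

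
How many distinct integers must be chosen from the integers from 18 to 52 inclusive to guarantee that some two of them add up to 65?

21

Two chosen integers sum to 65 exactly when both halves of some pair {x, 65−x} with 18 ≤ x ≤ 65−x ≤ 47 are chosen — 15 such pairs.
The remaining 5 elements (those with no distinct partner in range) can never complete a 65-sum, so the worst case takes all of them and one from each pair: 5 + 15 = 20.
By pigeonhole, the 21st integer has to be the second member of some pair, so 20 + 1 = 21.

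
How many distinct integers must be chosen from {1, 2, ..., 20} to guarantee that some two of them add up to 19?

12

Two chosen integers sum to 19 exactly when both halves of some pair {x, 19−x} with 1 ≤ x ≤ 19−x ≤ 18 are chosen — 9 such pairs.
The remaining 2 elements (those with no distinct partner in range) can never complete a 19-sum, so the worst case takes all of them and one from each pair: 2 + 9 = 11.
Pigeonhole: the 12th integer has to be the second member of some pair, so 11 + 1 = 12.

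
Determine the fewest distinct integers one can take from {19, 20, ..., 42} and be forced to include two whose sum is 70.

Group the elements by complementary pair {x, 70−x}: {28,42}, {29,41}, {30,40}, …, giving 7 two-element pairs, the single value 35 (it cannot pair with itself since the integers are distinct), and 9 integers whose partner 70−x falls outside [19,42].
Treating each of those 17 groups as a pigeonhole, one can pick one integer per group — 17 integers — with no two summing to 70.
The 18th integer lands in an occupied pair, forcing a sum of 70.

18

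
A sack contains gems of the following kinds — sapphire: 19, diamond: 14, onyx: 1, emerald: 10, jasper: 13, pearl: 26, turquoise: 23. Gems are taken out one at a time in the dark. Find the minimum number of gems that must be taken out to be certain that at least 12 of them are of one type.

An adversary could hand out at most 11 gems per type (onyx, emerald run out sooner): 11 + 11 + 1 + 10 + 11 + 11 + 11 = 66 gems and still no type has 12.
One more gem lands in a type already at 11, so 67 draws are enough and 66 are not.

67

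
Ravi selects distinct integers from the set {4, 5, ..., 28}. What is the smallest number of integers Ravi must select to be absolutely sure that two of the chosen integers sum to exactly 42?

19

Two chosen integers sum to 42 exactly when both halves of some pair {x, 42−x} with 14 ≤ x ≤ 42−x ≤ 28 are chosen — 7 such pairs.
The remaining 11 elements (those with no distinct partner in range) can never complete a 42-sum, so the worst case takes all of them and one from each pair: 11 + 7 = 18.
Pigeonhole: the 19th integer has to be the second member of some pair, so 18 + 1 = 19.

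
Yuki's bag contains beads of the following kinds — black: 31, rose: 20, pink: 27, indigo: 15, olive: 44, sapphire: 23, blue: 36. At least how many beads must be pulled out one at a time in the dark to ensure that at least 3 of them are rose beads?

In the worst case for collecting rose beads, every non-rose bead comes out first.
There are 31 + 27 + 15 + 44 + 23 + 36 = 176 non-rose beads altogether.
After those, each further bead must be rose, so 176 + 3 = 179 draws guarantee 3 rose beads.

179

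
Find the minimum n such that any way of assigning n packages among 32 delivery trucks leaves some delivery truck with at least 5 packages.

129

With 128 packages one could put exactly 4 in each of the 32 delivery trucks, and no delivery truck would reach 5.
One more package must land in a delivery truck that already has 4, giving it 5.
So 32 × 4 + 1 = 129 packages are required.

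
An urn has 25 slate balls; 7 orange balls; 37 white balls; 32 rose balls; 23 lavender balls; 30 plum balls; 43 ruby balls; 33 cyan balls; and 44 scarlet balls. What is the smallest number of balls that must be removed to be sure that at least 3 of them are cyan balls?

244

In the worst case for collecting cyan balls, every non-cyan ball comes out first.
There are 25 + 7 + 37 + 32 + 23 + 30 + 43 + 44 = 241 non-cyan balls altogether.
After those, each further ball must be cyan, so 241 + 3 = 244 draws guarantee 3 cyan balls.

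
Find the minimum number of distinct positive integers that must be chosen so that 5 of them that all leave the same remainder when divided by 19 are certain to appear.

By the pigeonhole principle, the 19 residue classes mod 19 are the pigeonholes.
With 76 integers one could put 4 in each residue class and have no class reach 5.
The 77th integer pushes some class to 5, so 19·4 + 1 = 77.

77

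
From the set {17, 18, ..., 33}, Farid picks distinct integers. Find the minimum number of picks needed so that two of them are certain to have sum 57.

Group the elements by complementary pair {x, 57−x}: {24,33}, {25,32}, {26,31}, …, giving 5 two-element pairs and 7 integers whose partner 57−x falls outside [17,33].
By pigeonhole, treating each of those 12 groups as a pigeonhole, one can pick one integer per group — 12 integers — with no two summing to 57.
The 13th integer lands in an occupied pair, forcing a sum of 57.

13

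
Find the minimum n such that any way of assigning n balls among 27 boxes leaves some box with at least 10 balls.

With 243 balls one could put exactly 9 in each of the 27 boxes, and no box would reach 10.
By the pigeonhole principle, one more ball must land in a box that already has 9, giving it 10.
So 27 × 9 + 1 = 244 balls are required.

244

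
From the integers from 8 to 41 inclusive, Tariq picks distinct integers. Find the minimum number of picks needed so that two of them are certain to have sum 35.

A set avoiding the sum 35 can contain at most one of each pair {x, 35−x}, plus the 14 elements whose complement lies outside the range.
The integers 18, …, 41 (24 of them) are such a set: any two sum to at least 18+19 = 37 > 35.
By pigeonhole, any 25th integer completes one of the 10 pairs, so 25 choices force a sum of 35.

25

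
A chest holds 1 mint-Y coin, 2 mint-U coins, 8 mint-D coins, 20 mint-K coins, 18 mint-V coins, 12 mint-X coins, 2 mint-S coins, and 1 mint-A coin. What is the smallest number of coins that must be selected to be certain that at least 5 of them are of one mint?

By the pigeonhole principle, the 8 mints are the holes; the coins drawn are the pigeons.
To avoid 5 of any one mint, the worst case takes at most 4 of each mint, or every coin of a mint that has fewer than 4.
That gives 1 + 2 + 4 + 4 + 4 + 4 + 2 + 1 = 22 coins with no mint reaching 5.
The next coin forces some mint to 5, so 22 + 1 = 23.

23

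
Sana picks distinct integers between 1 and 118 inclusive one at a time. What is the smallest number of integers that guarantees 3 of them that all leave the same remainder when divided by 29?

59

By the pigeonhole principle, the 29 residue classes mod 29 are the pigeonholes.
With 58 integers one could put 2 in each residue class and have no class reach 3.
The 59th integer pushes some class to 3, so 29·2 + 1 = 59.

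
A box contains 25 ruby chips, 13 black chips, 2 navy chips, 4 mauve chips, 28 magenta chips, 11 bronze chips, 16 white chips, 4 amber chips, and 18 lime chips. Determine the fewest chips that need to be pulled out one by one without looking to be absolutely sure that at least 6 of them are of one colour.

By the pigeonhole principle, put each drawn chip into a box by colour. The largest draw with every box below 6 takes min(count, 5) from each colour; colours with fewer than 5 contribute all they have.
Σ min(cᵢ, 5) = 5 + 5 + 2 + 4 + 5 + 5 + 5 + 4 + 5 = 40.
Draw number 40 + 1 = 41 must push one box to 6.

41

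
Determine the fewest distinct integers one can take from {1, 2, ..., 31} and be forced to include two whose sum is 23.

21

Two chosen integers sum to 23 exactly when both halves of some pair {x, 23−x} with 1 ≤ x ≤ 23−x ≤ 22 are chosen — 11 such pairs.
The remaining 9 elements (those with no distinct partner in range) can never complete a 23-sum, so the worst case takes all of them and one from each pair: 9 + 11 = 20.
The 21st integer has to be the second member of some pair, so 20 + 1 = 21.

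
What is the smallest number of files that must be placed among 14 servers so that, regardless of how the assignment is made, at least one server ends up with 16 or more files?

With 210 files one could put exactly 15 in each of the 14 servers, and no server would reach 16.
One more file must land in a server that already has 15, giving it 16.
So 14 × 15 + 1 = 211 files are required.

211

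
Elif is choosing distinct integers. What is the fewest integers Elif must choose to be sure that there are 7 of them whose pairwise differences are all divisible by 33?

199

Integers whose pairwise differences are multiples of 33 are exactly those sharing a remainder mod 33. The 33 residue classes mod 33 are the pigeonholes.
With 198 integers one could put 6 in each residue class and have no class reach 7.
The 199th integer pushes some class to 7, so 33·6 + 1 = 199.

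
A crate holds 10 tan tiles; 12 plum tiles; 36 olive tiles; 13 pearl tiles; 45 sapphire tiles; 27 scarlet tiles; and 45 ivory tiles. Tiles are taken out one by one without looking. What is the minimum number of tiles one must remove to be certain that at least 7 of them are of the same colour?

An adversary could hand out at most 6 tiles per colour: 6 + 6 + 6 + 6 + 6 + 6 + 6 = 42 tiles and still no colour has 7.
One more tile lands in a colour already at 6, so 43 draws are enough and 42 are not.

43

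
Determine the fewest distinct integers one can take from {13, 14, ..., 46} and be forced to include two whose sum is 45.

Group the elements by complementary pair {x, 45−x}: {13,32}, {14,31}, {15,30}, …, giving 10 two-element pairs and 14 integers whose partner 45−x falls outside [13,46].
Pigeonhole: treating each of those 24 groups as a pigeonhole, one can pick one integer per group — 24 integers — with no two summing to 45.
The 25th integer lands in an occupied pair, forcing a sum of 45.

25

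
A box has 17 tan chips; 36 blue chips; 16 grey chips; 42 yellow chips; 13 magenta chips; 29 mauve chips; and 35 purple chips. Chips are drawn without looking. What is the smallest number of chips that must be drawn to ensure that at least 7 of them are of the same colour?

The 7 colours are the holes; the chips drawn are the pigeons.
To avoid 7 of any one colour, the worst case takes at most 6 of each colour.
That gives 6 + 6 + 6 + 6 + 6 + 6 + 6 = 42 chips with no colour reaching 7.
The next chip forces some colour to 7, so 42 + 1 = 43.

43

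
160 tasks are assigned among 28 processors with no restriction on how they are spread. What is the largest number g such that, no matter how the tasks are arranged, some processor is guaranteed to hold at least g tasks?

The 28 processors are the holes and the 160 tasks are the pigeons.
If every processor held at most 5 tasks, the total would be at most 28 × 5 = 140, which is less than 160.
So some processor holds at least ⌈160/28⌉ = 6 tasks.

6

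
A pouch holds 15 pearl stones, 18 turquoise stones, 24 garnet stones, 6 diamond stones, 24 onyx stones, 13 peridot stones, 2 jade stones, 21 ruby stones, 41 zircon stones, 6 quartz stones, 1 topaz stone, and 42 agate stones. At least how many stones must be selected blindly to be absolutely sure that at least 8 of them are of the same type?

72

The 12 types are the holes; the stones drawn are the pigeons.
To avoid 8 of any one type, the worst case takes at most 7 of each type, or every stone of a type that has fewer than 7.
That gives 7 + 7 + 7 + 6 + 7 + 7 + 2 + 7 + 7 + 6 + 1 + 7 = 71 stones with no type reaching 8.
The next stone forces some type to 8, so 71 + 1 = 72.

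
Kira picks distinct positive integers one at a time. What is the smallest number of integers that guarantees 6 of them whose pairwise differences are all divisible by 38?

Integers whose pairwise differences are multiples of 38 are exactly those sharing a remainder mod 38. The 38 residue classes mod 38 are the pigeonholes.
With 190 integers one could put 5 in each residue class and have no class reach 6.
The 191st integer pushes some class to 6, so 38·5 + 1 = 191.

191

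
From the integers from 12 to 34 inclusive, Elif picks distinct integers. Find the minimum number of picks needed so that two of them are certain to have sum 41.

Group the elements by complementary pair {x, 41−x}: {12,29}, {13,28}, {14,27}, …, giving 9 two-element pairs and 5 integers whose partner 41−x falls outside [12,34].
Treating each of those 14 groups as a pigeonhole, one can pick one integer per group — 14 integers — with no two summing to 41.
The 15th integer lands in an occupied pair, forcing a sum of 41.

15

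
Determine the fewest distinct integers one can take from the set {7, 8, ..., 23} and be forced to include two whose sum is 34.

12

A set avoiding the sum 34 can contain at most one of each pair {x, 34−x}, plus the 5 elements whose complement lies outside the range or equal to its own complement.
The integers 7, …, 17 (11 of them) are such a set: any two sum to at least 7+8 = 15 and at most 16+17 = 33 < 34.
By pigeonhole, any 12th integer completes one of the 6 pairs, so 12 choices force a sum of 34.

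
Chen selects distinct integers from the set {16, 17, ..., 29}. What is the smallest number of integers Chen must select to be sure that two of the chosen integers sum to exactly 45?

Group the elements by complementary pair {x, 45−x}: {16,29}, {17,28}, {18,27}, …, giving 7 two-element pairs.
Treating each of those 7 groups as a pigeonhole, one can pick one integer per group — 7 integers — with no two summing to 45.
The 8th integer lands in an occupied pair, forcing a sum of 45.

8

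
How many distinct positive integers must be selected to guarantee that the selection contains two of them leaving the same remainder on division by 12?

13

By pigeonhole, the 12 residue classes mod 12 are the pigeonholes.
With 12 integers one could put 1 in each residue class and have no class reach 2.
The 13th integer pushes some class to 2, so 12·1 + 1 = 13.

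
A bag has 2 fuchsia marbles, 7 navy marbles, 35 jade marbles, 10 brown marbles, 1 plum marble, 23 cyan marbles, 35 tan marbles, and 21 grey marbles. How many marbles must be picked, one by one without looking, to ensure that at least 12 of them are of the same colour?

65

The 8 colours are the holes; the marbles drawn are the pigeons.
To avoid 12 of any one colour, the worst case takes at most 11 of each colour, or every marble of a colour that has fewer than 11.
That gives 2 + 7 + 11 + 10 + 1 + 11 + 11 + 11 = 64 marbles with no colour reaching 12.
The next marble forces some colour to 12, so 64 + 1 = 65.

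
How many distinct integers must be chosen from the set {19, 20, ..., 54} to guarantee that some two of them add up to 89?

27

Group the elements by complementary pair {x, 89−x}: {35,54}, {36,53}, {37,52}, …, giving 10 two-element pairs and 16 integers whose partner 89−x falls outside [19,54].
Treating each of those 26 groups as a pigeonhole, one can pick one integer per group — 26 integers — with no two summing to 89.
The 27th integer lands in an occupied pair, forcing a sum of 89.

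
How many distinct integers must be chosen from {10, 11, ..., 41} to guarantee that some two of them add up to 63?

23

Group the elements by complementary pair {x, 63−x}: {22,41}, {23,40}, {24,39}, …, giving 10 two-element pairs and 12 integers whose partner 63−x falls outside [10,41].
By pigeonhole, treating each of those 22 groups as a pigeonhole, one can pick one integer per group — 22 integers — with no two summing to 63.
The 23rd integer lands in an occupied pair, forcing a sum of 63.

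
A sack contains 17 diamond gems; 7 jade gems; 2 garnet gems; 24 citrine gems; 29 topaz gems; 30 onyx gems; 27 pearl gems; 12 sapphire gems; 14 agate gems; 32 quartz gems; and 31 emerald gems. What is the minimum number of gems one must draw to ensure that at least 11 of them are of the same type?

100

Pigeonhole: put each drawn gem into a box by type. The largest draw with every box below 11 takes min(count, 10) from each type; types with fewer than 10 contribute all they have.
Σ min(cᵢ, 10) = 10 + 7 + 2 + 10 + 10 + 10 + 10 + 10 + 10 + 10 + 10 = 99.
Draw number 99 + 1 = 100 must push one box to 11.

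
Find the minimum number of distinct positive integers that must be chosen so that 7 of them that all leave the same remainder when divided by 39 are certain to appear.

By pigeonhole, the 39 residue classes mod 39 are the pigeonholes.
With 234 integers one could put 6 in each residue class and have no class reach 7.
The 235th integer pushes some class to 7, so 39·6 + 1 = 235.

235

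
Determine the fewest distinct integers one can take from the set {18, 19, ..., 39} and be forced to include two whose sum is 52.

Two chosen integers sum to 52 exactly when both halves of some pair {x, 52−x} with 18 ≤ x ≤ 52−x ≤ 34 are chosen — 8 such pairs.
The remaining 6 elements (those with no distinct partner in range) can never complete a 52-sum, so the worst case takes all of them and one from each pair: 6 + 8 = 14.
The 15th integer has to be the second member of some pair, so 14 + 1 = 15.

15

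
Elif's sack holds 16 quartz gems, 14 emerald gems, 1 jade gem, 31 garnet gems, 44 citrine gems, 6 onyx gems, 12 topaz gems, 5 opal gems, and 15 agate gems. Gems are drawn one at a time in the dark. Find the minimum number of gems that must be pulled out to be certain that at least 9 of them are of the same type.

By pigeonhole, the 9 types are the holes; the gems drawn are the pigeons.
To avoid 9 of any one type, the worst case takes at most 8 of each type, or every gem of a type that has fewer than 8.
That gives 8 + 8 + 1 + 8 + 8 + 6 + 8 + 5 + 8 = 60 gems with no type reaching 9.
The next gem forces some type to 9, so 60 + 1 = 61.

61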